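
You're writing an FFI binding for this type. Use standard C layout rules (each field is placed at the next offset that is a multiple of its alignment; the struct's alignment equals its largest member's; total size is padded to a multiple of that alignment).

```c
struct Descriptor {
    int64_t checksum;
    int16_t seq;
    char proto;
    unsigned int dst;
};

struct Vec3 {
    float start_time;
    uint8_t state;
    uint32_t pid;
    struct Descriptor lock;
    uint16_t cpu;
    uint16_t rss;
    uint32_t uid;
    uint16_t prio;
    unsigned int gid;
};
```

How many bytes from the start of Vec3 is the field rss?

34

Descriptor: checksum at 0 (size 8, align 8) → ends 8; seq at 8 (size 2, align 2) → ends 10; proto at 10 (size 1, align 1) → ends 11; pad 1 to align 4 for dst; dst at 12 (size 4, align 4) → ends 16; total 16 bytes, alignment 8
start_time at 0 (size 4, align 4) → ends 4
state at 4 (size 1, align 1) → ends 5
pad 3 to align 4 for pid
pid at 8 (size 4, align 4) → ends 12
pad 4 to align 8 for lock
lock at 16 (size 16, align 8) → ends 32
cpu at 32 (size 2, align 2) → ends 34
rss at 34 (size 2, align 2) → ends 36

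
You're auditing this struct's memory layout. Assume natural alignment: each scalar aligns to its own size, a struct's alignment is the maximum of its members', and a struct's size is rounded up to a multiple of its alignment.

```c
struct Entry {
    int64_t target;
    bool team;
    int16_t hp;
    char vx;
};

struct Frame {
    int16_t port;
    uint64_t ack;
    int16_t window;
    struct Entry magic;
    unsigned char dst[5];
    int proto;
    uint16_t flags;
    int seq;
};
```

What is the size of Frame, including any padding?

64 bytes

Entry: @0: target [8B, align 8] → 8; @8: team [1B, align 1] → 9; +1 pad (align 2); @10: hp [2B, align 2] → 12; @12: vx [1B, align 1] → 13; +3 tail pad (align 8); size 16, align 8
@0: port [2B, align 2] → 2
+6 pad (align 8)
@8: ack [8B, align 8] → 16
@16: window [2B, align 2] → 18
+6 pad (align 8)
@24: magic [16B, align 8] → 40
@40: dst [5B, align 1] → 45
+3 pad (align 4)
@48: proto [4B, align 4] → 52
@52: flags [2B, align 2] → 54
+2 pad (align 4)
@56: seq [4B, align 4] → 60
+4 tail pad (align 8)
size 64, align 8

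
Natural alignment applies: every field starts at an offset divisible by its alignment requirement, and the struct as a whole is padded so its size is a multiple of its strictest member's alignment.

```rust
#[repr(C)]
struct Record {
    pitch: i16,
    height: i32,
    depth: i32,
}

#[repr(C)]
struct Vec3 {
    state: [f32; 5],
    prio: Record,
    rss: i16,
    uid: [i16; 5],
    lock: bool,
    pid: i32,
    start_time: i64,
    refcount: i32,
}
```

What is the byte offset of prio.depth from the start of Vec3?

Record: 0..2  pitch  (2B, 2-aligned); 2..4  -- padding (2B); 4..8  height  (4B, 4-aligned); 8..12  depth  (4B, 4-aligned); sizeof = 12, alignof = 4
0..20  state  (20B, 4-aligned)
20..32  prio  (12B, 4-aligned)
within Record: depth at 8
20 + 8 = 28

28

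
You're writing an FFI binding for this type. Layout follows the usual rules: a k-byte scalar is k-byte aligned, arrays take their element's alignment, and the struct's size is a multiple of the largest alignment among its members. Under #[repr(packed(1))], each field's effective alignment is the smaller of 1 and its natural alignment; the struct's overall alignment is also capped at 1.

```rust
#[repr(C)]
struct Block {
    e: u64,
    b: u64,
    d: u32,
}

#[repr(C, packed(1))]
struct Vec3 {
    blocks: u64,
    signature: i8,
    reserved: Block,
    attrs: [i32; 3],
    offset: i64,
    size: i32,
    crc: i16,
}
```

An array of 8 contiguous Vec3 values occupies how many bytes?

Block: e at 0 (size 8, align 8) → ends 8; b at 8 (size 8, align 8) → ends 16; d at 16 (size 4, align 4) → ends 20; tail pad 4 to reach multiple of 8; total 24 bytes, alignment 8
blocks at 0 (size 8, align 1) → ends 8
signature at 8 (size 1, align 1) → ends 9
reserved at 9 (size 24, align 1) → ends 33
attrs at 33 (size 12, align 1) → ends 45
offset at 45 (size 8, align 1) → ends 53
size at 53 (size 4, align 1) → ends 57
crc at 57 (size 2, align 1) → ends 59
total 59 bytes, alignment 1
array of 8: 8 × 59 = 472

472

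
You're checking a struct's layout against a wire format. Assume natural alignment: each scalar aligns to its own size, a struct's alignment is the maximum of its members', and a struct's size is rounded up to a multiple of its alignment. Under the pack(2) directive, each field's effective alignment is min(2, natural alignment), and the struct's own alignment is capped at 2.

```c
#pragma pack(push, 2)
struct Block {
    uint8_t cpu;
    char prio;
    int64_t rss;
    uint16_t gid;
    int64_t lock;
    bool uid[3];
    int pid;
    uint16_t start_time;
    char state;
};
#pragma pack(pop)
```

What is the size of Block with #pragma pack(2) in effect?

32

@0: cpu [1B, align 1] → 1
@1: prio [1B, align 1] → 2
@2: rss [8B, align 2] → 10
@10: gid [2B, align 2] → 12
@12: lock [8B, align 2] → 20
@20: uid [3B, align 1] → 23
+1 pad (align 2)
@24: pid [4B, align 2] → 28
@28: start_time [2B, align 2] → 30
@30: state [1B, align 1] → 31
+1 tail pad (align 2)
size 32, align 2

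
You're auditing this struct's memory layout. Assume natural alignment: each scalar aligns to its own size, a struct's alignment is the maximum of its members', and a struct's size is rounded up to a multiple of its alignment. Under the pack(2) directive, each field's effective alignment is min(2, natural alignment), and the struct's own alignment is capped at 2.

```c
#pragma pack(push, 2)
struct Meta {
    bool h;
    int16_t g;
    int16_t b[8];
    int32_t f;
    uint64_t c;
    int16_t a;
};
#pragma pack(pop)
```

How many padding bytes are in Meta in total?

1

@0: h [1B, align 1] → 1
+1 pad (align 2)
@2: g [2B, align 2] → 4
@4: b [16B, align 2] → 20
@20: f [4B, align 2] → 24
@24: c [8B, align 2] → 32
@32: a [2B, align 2] → 34
size 34, align 2
data bytes 33, size 34 → padding 1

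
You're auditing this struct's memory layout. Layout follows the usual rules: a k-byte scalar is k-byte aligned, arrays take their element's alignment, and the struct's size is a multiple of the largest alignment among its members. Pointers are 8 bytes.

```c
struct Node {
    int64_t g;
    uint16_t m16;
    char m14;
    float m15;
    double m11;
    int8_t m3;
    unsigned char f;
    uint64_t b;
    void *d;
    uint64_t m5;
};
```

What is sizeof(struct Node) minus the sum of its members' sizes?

0..8  g  (8B, 8-aligned)
8..10  m16  (2B, 2-aligned)
10..11  m14  (1B, 1-aligned)
11..12  -- padding (1B)
12..16  m15  (4B, 4-aligned)
16..24  m11  (8B, 8-aligned)
24..25  m3  (1B, 1-aligned)
25..26  f  (1B, 1-aligned)
26..32  -- padding (6B)
32..40  b  (8B, 8-aligned)
40..48  d  (8B, 8-aligned)
48..56  m5  (8B, 8-aligned)
sizeof = 56, alignof = 8
data bytes 49, size 56 → padding 7

7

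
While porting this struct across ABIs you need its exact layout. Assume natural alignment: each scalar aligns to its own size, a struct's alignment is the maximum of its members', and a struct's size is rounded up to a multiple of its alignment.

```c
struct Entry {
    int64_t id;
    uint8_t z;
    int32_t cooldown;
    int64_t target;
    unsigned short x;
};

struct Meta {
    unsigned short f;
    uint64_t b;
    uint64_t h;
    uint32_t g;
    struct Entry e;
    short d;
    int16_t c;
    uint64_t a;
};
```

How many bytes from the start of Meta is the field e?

Entry: 0..8  id  (8B, 8-aligned); 8..9  z  (1B, 1-aligned); 9..12  -- padding (3B); 12..16  cooldown  (4B, 4-aligned); 16..24  target  (8B, 8-aligned); 24..26  x  (2B, 2-aligned); 26..32  -- tail padding (6B); sizeof = 32, alignof = 8
0..2  f  (2B, 2-aligned)
2..8  -- padding (6B)
8..16  b  (8B, 8-aligned)
16..24  h  (8B, 8-aligned)
24..28  g  (4B, 4-aligned)
28..32  -- padding (4B)
32..64  e  (32B, 8-aligned)

32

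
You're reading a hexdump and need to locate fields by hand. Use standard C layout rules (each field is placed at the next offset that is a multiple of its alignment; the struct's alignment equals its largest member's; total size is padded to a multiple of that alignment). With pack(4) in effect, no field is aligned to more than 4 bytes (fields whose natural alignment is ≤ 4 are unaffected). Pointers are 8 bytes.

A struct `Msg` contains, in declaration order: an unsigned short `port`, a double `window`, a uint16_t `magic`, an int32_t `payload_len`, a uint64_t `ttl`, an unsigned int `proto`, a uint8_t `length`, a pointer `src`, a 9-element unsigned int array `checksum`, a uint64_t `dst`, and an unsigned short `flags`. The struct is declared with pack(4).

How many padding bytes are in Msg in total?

9

0..2  port  (2B, 2-aligned)
2..4  -- padding (2B)
4..12  window  (8B, 4-aligned)
12..14  magic  (2B, 2-aligned)
14..16  -- padding (2B)
16..20  payload_len  (4B, 4-aligned)
20..28  ttl  (8B, 4-aligned)
28..32  proto  (4B, 4-aligned)
32..33  length  (1B, 1-aligned)
33..36  -- padding (3B)
36..44  src  (8B, 4-aligned)
44..80  checksum  (36B, 4-aligned)
80..88  dst  (8B, 4-aligned)
88..90  flags  (2B, 2-aligned)
90..92  -- tail padding (2B)
sizeof = 92, alignof = 4
data bytes 83, size 92 → padding 9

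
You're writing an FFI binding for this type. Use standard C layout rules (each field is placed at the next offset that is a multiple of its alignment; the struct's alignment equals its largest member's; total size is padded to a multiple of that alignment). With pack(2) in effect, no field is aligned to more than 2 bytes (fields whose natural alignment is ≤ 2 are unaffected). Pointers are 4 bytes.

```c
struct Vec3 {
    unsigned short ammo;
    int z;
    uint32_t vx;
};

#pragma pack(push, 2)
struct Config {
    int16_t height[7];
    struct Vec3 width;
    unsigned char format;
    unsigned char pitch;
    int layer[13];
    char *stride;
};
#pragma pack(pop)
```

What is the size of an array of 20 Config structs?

Vec3: 0..2  ammo  (2B, 2-aligned); 2..4  -- padding (2B); 4..8  z  (4B, 4-aligned); 8..12  vx  (4B, 4-aligned); sizeof = 12, alignof = 4
0..14  height  (14B, 2-aligned)
14..26  width  (12B, 2-aligned)
26..27  format  (1B, 1-aligned)
27..28  pitch  (1B, 1-aligned)
28..80  layer  (52B, 2-aligned)
80..84  stride  (4B, 2-aligned)
sizeof = 84, alignof = 2
array of 20: 20 × 84 = 1680

1680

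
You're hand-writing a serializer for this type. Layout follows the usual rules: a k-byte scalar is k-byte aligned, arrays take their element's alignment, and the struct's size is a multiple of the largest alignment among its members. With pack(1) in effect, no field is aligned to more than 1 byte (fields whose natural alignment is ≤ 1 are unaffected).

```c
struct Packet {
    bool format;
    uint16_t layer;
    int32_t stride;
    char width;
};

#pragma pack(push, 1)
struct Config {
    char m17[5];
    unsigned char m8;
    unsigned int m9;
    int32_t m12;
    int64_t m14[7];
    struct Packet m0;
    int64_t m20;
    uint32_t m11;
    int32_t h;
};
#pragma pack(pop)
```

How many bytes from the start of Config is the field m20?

82

Packet: @0: format [1B, align 1] → 1; +1 pad (align 2); @2: layer [2B, align 2] → 4; @4: stride [4B, align 4] → 8; @8: width [1B, align 1] → 9; +3 tail pad (align 4); size 12, align 4
@0: m17 [5B, align 1] → 5
@5: m8 [1B, align 1] → 6
@6: m9 [4B, align 1] → 10
@10: m12 [4B, align 1] → 14
@14: m14 [56B, align 1] → 70
@70: m0 [12B, align 1] → 82
@82: m20 [8B, align 1] → 90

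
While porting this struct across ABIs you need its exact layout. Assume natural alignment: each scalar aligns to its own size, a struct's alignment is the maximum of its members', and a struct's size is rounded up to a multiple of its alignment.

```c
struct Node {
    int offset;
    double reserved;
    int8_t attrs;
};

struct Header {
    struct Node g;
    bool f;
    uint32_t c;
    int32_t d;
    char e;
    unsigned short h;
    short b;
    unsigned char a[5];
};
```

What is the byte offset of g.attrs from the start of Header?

Node: 0..4  offset  (4B, 4-aligned); 4..8  -- padding (4B); 8..16  reserved  (8B, 8-aligned); 16..17  attrs  (1B, 1-aligned); 17..24  -- tail padding (7B); sizeof = 24, alignof = 8
0..24  g  (24B, 8-aligned)
within Node: attrs at 16
0 + 16 = 16

16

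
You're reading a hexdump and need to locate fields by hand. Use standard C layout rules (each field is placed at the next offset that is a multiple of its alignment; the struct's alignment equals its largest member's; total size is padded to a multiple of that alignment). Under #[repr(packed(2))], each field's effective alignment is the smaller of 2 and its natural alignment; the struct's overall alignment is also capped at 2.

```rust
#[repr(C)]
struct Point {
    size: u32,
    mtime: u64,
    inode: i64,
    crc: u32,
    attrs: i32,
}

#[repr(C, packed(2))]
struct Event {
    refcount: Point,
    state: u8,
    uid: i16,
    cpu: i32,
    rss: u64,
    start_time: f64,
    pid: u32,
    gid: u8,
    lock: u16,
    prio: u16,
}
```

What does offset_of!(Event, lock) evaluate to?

62

Point: size at 0 (size 4, align 4) → ends 4; pad 4 to align 8 for mtime; mtime at 8 (size 8, align 8) → ends 16; inode at 16 (size 8, align 8) → ends 24; crc at 24 (size 4, align 4) → ends 28; attrs at 28 (size 4, align 4) → ends 32; total 32 bytes, alignment 8
refcount at 0 (size 32, align 2) → ends 32
state at 32 (size 1, align 1) → ends 33
pad 1 to align 2 for uid
uid at 34 (size 2, align 2) → ends 36
cpu at 36 (size 4, align 2) → ends 40
rss at 40 (size 8, align 2) → ends 48
start_time at 48 (size 8, align 2) → ends 56
pid at 56 (size 4, align 2) → ends 60
gid at 60 (size 1, align 1) → ends 61
pad 1 to align 2 for lock
lock at 62 (size 2, align 2) → ends 64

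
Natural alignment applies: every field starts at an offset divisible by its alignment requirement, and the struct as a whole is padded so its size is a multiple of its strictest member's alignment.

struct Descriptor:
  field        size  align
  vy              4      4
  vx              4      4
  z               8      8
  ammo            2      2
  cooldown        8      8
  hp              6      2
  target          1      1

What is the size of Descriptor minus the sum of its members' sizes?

7

0..4  vy  (4B, 4-aligned)
4..8  vx  (4B, 4-aligned)
8..16  z  (8B, 8-aligned)
16..18  ammo  (2B, 2-aligned)
18..24  -- padding (6B)
24..32  cooldown  (8B, 8-aligned)
32..38  hp  (6B, 2-aligned)
38..39  target  (1B, 1-aligned)
39..40  -- tail padding (1B)
sizeof = 40, alignof = 8
data bytes 33, size 40 → padding 7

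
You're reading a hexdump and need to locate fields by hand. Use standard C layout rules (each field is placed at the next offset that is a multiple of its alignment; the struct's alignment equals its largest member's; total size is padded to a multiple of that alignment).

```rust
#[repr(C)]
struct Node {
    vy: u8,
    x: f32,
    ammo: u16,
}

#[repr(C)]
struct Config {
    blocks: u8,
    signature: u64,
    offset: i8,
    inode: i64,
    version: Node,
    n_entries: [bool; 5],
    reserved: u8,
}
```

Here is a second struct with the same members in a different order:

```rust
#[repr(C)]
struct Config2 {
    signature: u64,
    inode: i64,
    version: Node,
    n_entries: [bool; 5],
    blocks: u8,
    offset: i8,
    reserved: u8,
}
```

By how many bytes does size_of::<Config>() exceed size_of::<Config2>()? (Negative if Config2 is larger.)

Node: vy at 0 (size 1, align 1) → ends 1; pad 3 to align 4 for x; x at 4 (size 4, align 4) → ends 8; ammo at 8 (size 2, align 2) → ends 10; tail pad 2 to reach multiple of 4; total 12 bytes, alignment 4
blocks at 0 (size 1, align 1) → ends 1
pad 7 to align 8 for signature
signature at 8 (size 8, align 8) → ends 16
offset at 16 (size 1, align 1) → ends 17
pad 7 to align 8 for inode
inode at 24 (size 8, align 8) → ends 32
version at 32 (size 12, align 4) → ends 44
n_entries at 44 (size 5, align 1) → ends 49
reserved at 49 (size 1, align 1) → ends 50
tail pad 6 to reach multiple of 8
total 56 bytes, alignment 8
— Config2 —
signature at 0 (size 8, align 8) → ends 8
inode at 8 (size 8, align 8) → ends 16
version at 16 (size 12, align 4) → ends 28
n_entries at 28 (size 5, align 1) → ends 33
blocks at 33 (size 1, align 1) → ends 34
offset at 34 (size 1, align 1) → ends 35
reserved at 35 (size 1, align 1) → ends 36
tail pad 4 to reach multiple of 8
total 40 bytes, alignment 8
56 − 40 = 16

16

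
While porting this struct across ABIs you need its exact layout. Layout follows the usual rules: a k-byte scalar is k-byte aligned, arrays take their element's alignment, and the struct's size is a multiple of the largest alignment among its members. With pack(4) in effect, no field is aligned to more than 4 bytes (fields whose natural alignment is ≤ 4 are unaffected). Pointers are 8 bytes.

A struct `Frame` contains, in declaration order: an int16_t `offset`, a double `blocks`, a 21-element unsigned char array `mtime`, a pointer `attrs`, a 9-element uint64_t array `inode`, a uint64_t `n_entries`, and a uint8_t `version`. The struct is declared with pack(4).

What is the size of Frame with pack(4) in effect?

128

offset at 0 (size 2, align 2) → ends 2
pad 2 to align 4 for blocks
blocks at 4 (size 8, align 4) → ends 12
mtime at 12 (size 21, align 1) → ends 33
pad 3 to align 4 for attrs
attrs at 36 (size 8, align 4) → ends 44
inode at 44 (size 72, align 4) → ends 116
n_entries at 116 (size 8, align 4) → ends 124
version at 124 (size 1, align 1) → ends 125
tail pad 3 to reach multiple of 4
total 128 bytes, alignment 4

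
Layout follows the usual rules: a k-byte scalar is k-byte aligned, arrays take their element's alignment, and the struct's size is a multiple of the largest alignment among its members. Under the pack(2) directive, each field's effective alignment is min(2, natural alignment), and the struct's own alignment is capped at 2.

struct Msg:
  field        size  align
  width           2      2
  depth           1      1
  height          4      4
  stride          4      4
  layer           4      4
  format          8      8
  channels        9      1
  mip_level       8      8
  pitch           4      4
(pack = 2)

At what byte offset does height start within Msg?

4

@0: width [2B, align 2] → 2
@2: depth [1B, align 1] → 3
+1 pad (align 2)
@4: height [4B, align 2] → 8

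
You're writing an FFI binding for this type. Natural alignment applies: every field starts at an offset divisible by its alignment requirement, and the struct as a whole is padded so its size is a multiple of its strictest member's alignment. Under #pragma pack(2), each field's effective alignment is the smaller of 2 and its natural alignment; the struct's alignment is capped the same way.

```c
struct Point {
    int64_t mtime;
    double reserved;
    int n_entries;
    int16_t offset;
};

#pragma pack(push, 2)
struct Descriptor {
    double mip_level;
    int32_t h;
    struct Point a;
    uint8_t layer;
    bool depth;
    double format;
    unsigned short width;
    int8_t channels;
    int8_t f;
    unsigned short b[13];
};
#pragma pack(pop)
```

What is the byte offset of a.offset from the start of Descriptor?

Point: @0: mtime [8B, align 8] → 8; @8: reserved [8B, align 8] → 16; @16: n_entries [4B, align 4] → 20; @20: offset [2B, align 2] → 22; +2 tail pad (align 8); size 24, align 8
@0: mip_level [8B, align 2] → 8
@8: h [4B, align 2] → 12
@12: a [24B, align 2] → 36
within Point: offset at 20
12 + 20 = 32

32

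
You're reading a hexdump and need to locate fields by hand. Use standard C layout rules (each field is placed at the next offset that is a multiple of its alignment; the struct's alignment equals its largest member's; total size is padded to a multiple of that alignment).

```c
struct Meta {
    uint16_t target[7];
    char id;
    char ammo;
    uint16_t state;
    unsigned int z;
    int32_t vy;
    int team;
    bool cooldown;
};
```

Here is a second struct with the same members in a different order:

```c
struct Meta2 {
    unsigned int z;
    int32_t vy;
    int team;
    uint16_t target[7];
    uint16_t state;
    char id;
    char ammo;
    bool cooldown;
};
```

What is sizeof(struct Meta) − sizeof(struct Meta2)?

target at 0 (size 14, align 2) → ends 14
id at 14 (size 1, align 1) → ends 15
ammo at 15 (size 1, align 1) → ends 16
state at 16 (size 2, align 2) → ends 18
pad 2 to align 4 for z
z at 20 (size 4, align 4) → ends 24
vy at 24 (size 4, align 4) → ends 28
team at 28 (size 4, align 4) → ends 32
cooldown at 32 (size 1, align 1) → ends 33
tail pad 3 to reach multiple of 4
total 36 bytes, alignment 4
— Meta2 —
z at 0 (size 4, align 4) → ends 4
vy at 4 (size 4, align 4) → ends 8
team at 8 (size 4, align 4) → ends 12
target at 12 (size 14, align 2) → ends 26
state at 26 (size 2, align 2) → ends 28
id at 28 (size 1, align 1) → ends 29
ammo at 29 (size 1, align 1) → ends 30
cooldown at 30 (size 1, align 1) → ends 31
tail pad 1 to reach multiple of 4
total 32 bytes, alignment 4
36 − 32 = 4

4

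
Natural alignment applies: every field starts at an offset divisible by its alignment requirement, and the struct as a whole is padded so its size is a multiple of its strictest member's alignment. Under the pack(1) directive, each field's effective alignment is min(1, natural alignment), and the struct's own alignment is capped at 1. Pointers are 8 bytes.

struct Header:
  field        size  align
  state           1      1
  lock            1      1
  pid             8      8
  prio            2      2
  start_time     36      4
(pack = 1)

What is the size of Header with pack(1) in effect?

state at 0 (size 1, align 1) → ends 1
lock at 1 (size 1, align 1) → ends 2
pid at 2 (size 8, align 1) → ends 10
prio at 10 (size 2, align 1) → ends 12
start_time at 12 (size 36, align 1) → ends 48
total 48 bytes, alignment 1

48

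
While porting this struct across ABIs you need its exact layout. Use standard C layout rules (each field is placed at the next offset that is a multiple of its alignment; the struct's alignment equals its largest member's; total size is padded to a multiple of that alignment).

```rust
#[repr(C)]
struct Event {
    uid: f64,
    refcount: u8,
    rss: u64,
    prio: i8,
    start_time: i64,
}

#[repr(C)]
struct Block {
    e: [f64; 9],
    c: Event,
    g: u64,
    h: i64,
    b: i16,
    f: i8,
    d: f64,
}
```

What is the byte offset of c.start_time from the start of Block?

Event: 0..8  uid  (8B, 8-aligned); 8..9  refcount  (1B, 1-aligned); 9..16  -- padding (7B); 16..24  rss  (8B, 8-aligned); 24..25  prio  (1B, 1-aligned); 25..32  -- padding (7B); 32..40  start_time  (8B, 8-aligned); sizeof = 40, alignof = 8
0..72  e  (72B, 8-aligned)
72..112  c  (40B, 8-aligned)
within Event: start_time at 32
72 + 32 = 104

104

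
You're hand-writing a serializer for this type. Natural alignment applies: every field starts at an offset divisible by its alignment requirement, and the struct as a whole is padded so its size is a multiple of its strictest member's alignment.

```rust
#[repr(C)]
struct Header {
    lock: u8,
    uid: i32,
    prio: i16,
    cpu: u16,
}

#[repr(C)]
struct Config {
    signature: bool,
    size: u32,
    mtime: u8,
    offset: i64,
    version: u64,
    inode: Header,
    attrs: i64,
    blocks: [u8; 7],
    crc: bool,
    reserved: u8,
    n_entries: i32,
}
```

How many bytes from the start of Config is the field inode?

Header: @0: lock [1B, align 1] → 1; +3 pad (align 4); @4: uid [4B, align 4] → 8; @8: prio [2B, align 2] → 10; @10: cpu [2B, align 2] → 12; size 12, align 4
@0: signature [1B, align 1] → 1
+3 pad (align 4)
@4: size [4B, align 4] → 8
@8: mtime [1B, align 1] → 9
+7 pad (align 8)
@16: offset [8B, align 8] → 24
@24: version [8B, align 8] → 32
@32: inode [12B, align 4] → 44

32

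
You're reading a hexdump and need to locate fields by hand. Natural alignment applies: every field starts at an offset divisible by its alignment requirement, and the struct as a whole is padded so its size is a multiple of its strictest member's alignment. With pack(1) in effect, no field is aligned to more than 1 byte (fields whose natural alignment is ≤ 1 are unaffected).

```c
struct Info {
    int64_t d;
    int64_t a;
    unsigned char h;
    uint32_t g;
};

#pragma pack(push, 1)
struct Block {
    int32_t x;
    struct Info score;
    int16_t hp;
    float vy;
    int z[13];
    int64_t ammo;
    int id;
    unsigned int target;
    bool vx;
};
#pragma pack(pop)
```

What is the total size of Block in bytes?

Info: @0: d [8B, align 8] → 8; @8: a [8B, align 8] → 16; @16: h [1B, align 1] → 17; +3 pad (align 4); @20: g [4B, align 4] → 24; size 24, align 8
@0: x [4B, align 1] → 4
@4: score [24B, align 1] → 28
@28: hp [2B, align 1] → 30
@30: vy [4B, align 1] → 34
@34: z [52B, align 1] → 86
@86: ammo [8B, align 1] → 94
@94: id [4B, align 1] → 98
@98: target [4B, align 1] → 102
@102: vx [1B, align 1] → 103
size 103, align 1

103 bytes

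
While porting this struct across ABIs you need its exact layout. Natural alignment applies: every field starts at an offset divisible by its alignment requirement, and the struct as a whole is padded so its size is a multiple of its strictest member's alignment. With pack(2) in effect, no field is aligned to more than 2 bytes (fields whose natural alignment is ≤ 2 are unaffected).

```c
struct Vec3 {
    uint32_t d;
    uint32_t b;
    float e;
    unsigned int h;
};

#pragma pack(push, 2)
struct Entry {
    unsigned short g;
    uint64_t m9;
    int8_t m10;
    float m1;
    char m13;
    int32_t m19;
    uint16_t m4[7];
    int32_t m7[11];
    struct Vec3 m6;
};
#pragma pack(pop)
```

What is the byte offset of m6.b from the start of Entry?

Vec3: d at 0 (size 4, align 4) → ends 4; b at 4 (size 4, align 4) → ends 8; e at 8 (size 4, align 4) → ends 12; h at 12 (size 4, align 4) → ends 16; total 16 bytes, alignment 4
g at 0 (size 2, align 2) → ends 2
m9 at 2 (size 8, align 2) → ends 10
m10 at 10 (size 1, align 1) → ends 11
pad 1 to align 2 for m1
m1 at 12 (size 4, align 2) → ends 16
m13 at 16 (size 1, align 1) → ends 17
pad 1 to align 2 for m19
m19 at 18 (size 4, align 2) → ends 22
m4 at 22 (size 14, align 2) → ends 36
m7 at 36 (size 44, align 2) → ends 80
m6 at 80 (size 16, align 2) → ends 96
within Vec3: b at 4
80 + 4 = 84

84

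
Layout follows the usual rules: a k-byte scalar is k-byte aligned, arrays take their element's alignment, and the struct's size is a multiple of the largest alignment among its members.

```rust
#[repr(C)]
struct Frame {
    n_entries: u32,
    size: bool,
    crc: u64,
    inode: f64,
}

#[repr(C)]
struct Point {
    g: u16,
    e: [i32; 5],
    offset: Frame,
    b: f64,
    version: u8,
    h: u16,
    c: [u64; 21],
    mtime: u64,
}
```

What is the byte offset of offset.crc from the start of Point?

32

Frame: n_entries at 0 (size 4, align 4) → ends 4; size at 4 (size 1, align 1) → ends 5; pad 3 to align 8 for crc; crc at 8 (size 8, align 8) → ends 16; inode at 16 (size 8, align 8) → ends 24; total 24 bytes, alignment 8
g at 0 (size 2, align 2) → ends 2
pad 2 to align 4 for e
e at 4 (size 20, align 4) → ends 24
offset at 24 (size 24, align 8) → ends 48
within Frame: crc at 8
24 + 8 = 32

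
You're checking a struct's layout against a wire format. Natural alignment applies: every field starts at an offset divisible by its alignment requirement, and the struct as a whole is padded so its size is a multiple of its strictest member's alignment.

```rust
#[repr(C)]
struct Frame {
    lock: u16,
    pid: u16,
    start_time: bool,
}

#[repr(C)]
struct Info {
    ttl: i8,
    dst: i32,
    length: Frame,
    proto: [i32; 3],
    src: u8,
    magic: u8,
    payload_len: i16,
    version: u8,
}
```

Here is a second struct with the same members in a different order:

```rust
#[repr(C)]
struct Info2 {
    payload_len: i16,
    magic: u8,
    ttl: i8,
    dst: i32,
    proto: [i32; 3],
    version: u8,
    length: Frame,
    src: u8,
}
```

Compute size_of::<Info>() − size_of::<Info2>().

Frame: lock at 0 (size 2, align 2) → ends 2; pid at 2 (size 2, align 2) → ends 4; start_time at 4 (size 1, align 1) → ends 5; tail pad 1 to reach multiple of 2; total 6 bytes, alignment 2
ttl at 0 (size 1, align 1) → ends 1
pad 3 to align 4 for dst
dst at 4 (size 4, align 4) → ends 8
length at 8 (size 6, align 2) → ends 14
pad 2 to align 4 for proto
proto at 16 (size 12, align 4) → ends 28
src at 28 (size 1, align 1) → ends 29
magic at 29 (size 1, align 1) → ends 30
payload_len at 30 (size 2, align 2) → ends 32
version at 32 (size 1, align 1) → ends 33
tail pad 3 to reach multiple of 4
total 36 bytes, alignment 4
— Info2 —
payload_len at 0 (size 2, align 2) → ends 2
magic at 2 (size 1, align 1) → ends 3
ttl at 3 (size 1, align 1) → ends 4
dst at 4 (size 4, align 4) → ends 8
proto at 8 (size 12, align 4) → ends 20
version at 20 (size 1, align 1) → ends 21
pad 1 to align 2 for length
length at 22 (size 6, align 2) → ends 28
src at 28 (size 1, align 1) → ends 29
tail pad 3 to reach multiple of 4
total 32 bytes, alignment 4
36 − 32 = 4

4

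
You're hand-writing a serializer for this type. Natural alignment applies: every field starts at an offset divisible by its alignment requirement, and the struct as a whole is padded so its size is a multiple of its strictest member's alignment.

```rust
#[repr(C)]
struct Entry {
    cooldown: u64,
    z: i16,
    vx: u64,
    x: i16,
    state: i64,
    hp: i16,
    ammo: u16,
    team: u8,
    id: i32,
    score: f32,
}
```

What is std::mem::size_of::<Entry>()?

56

cooldown at 0 (size 8, align 8) → ends 8
z at 8 (size 2, align 2) → ends 10
pad 6 to align 8 for vx
vx at 16 (size 8, align 8) → ends 24
x at 24 (size 2, align 2) → ends 26
pad 6 to align 8 for state
state at 32 (size 8, align 8) → ends 40
hp at 40 (size 2, align 2) → ends 42
ammo at 42 (size 2, align 2) → ends 44
team at 44 (size 1, align 1) → ends 45
pad 3 to align 4 for id
id at 48 (size 4, align 4) → ends 52
score at 52 (size 4, align 4) → ends 56
total 56 bytes, alignment 8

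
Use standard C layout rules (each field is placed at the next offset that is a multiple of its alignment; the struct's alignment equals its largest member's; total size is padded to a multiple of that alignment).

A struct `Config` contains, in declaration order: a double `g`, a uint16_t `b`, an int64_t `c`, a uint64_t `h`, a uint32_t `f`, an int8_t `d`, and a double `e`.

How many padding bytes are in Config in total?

9

0..8  g  (8B, 8-aligned)
8..10  b  (2B, 2-aligned)
10..16  -- padding (6B)
16..24  c  (8B, 8-aligned)
24..32  h  (8B, 8-aligned)
32..36  f  (4B, 4-aligned)
36..37  d  (1B, 1-aligned)
37..40  -- padding (3B)
40..48  e  (8B, 8-aligned)
sizeof = 48, alignof = 8
data bytes 39, size 48 → padding 9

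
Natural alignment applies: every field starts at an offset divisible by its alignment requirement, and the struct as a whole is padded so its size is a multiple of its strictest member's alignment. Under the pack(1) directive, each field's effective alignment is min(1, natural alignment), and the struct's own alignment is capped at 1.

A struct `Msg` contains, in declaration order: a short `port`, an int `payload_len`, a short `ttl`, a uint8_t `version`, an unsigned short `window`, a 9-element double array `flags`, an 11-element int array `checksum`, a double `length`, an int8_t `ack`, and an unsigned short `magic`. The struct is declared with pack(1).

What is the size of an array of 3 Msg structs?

414

0..2  port  (2B, 1-aligned)
2..6  payload_len  (4B, 1-aligned)
6..8  ttl  (2B, 1-aligned)
8..9  version  (1B, 1-aligned)
9..11  window  (2B, 1-aligned)
11..83  flags  (72B, 1-aligned)
83..127  checksum  (44B, 1-aligned)
127..135  length  (8B, 1-aligned)
135..136  ack  (1B, 1-aligned)
136..138  magic  (2B, 1-aligned)
sizeof = 138, alignof = 1
array of 3: 3 × 138 = 414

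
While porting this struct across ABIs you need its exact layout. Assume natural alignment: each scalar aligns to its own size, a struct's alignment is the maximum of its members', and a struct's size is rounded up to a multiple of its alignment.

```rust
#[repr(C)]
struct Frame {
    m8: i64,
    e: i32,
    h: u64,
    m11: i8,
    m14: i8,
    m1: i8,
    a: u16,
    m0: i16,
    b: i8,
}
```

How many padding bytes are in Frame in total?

0..8  m8  (8B, 8-aligned)
8..12  e  (4B, 4-aligned)
12..16  -- padding (4B)
16..24  h  (8B, 8-aligned)
24..25  m11  (1B, 1-aligned)
25..26  m14  (1B, 1-aligned)
26..27  m1  (1B, 1-aligned)
27..28  -- padding (1B)
28..30  a  (2B, 2-aligned)
30..32  m0  (2B, 2-aligned)
32..33  b  (1B, 1-aligned)
33..40  -- tail padding (7B)
sizeof = 40, alignof = 8
data bytes 28, size 40 → padding 12

12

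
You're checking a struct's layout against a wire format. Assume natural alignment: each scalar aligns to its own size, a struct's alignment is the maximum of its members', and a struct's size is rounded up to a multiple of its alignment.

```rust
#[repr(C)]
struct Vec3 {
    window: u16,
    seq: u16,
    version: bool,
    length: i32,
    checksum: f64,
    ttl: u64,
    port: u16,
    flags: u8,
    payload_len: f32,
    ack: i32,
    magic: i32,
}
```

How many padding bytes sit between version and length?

3

window at 0 (size 2, align 2) → ends 2
seq at 2 (size 2, align 2) → ends 4
version at 4 (size 1, align 1) → ends 5
pad 3 to align 4 for length
length at 8 (size 4, align 4) → ends 12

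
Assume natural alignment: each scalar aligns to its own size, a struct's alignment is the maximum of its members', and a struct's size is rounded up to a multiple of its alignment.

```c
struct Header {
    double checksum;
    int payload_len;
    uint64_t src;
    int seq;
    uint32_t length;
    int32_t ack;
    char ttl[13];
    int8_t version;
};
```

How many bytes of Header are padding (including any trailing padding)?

0..8  checksum  (8B, 8-aligned)
8..12  payload_len  (4B, 4-aligned)
12..16  -- padding (4B)
16..24  src  (8B, 8-aligned)
24..28  seq  (4B, 4-aligned)
28..32  length  (4B, 4-aligned)
32..36  ack  (4B, 4-aligned)
36..49  ttl  (13B, 1-aligned)
49..50  version  (1B, 1-aligned)
50..56  -- tail padding (6B)
sizeof = 56, alignof = 8
data bytes 46, size 56 → padding 10

10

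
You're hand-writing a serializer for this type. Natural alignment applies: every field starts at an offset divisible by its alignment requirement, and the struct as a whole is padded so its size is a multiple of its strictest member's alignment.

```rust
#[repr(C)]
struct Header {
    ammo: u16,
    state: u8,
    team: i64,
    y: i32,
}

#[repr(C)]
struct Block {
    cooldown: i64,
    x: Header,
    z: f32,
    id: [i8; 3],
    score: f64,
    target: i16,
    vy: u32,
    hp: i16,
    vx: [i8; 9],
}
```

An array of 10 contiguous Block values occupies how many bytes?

720

Header: @0: ammo [2B, align 2] → 2; @2: state [1B, align 1] → 3; +5 pad (align 8); @8: team [8B, align 8] → 16; @16: y [4B, align 4] → 20; +4 tail pad (align 8); size 24, align 8
@0: cooldown [8B, align 8] → 8
@8: x [24B, align 8] → 32
@32: z [4B, align 4] → 36
@36: id [3B, align 1] → 39
+1 pad (align 8)
@40: score [8B, align 8] → 48
@48: target [2B, align 2] → 50
+2 pad (align 4)
@52: vy [4B, align 4] → 56
@56: hp [2B, align 2] → 58
@58: vx [9B, align 1] → 67
+5 tail pad (align 8)
size 72, align 8
array of 10: 10 × 72 = 720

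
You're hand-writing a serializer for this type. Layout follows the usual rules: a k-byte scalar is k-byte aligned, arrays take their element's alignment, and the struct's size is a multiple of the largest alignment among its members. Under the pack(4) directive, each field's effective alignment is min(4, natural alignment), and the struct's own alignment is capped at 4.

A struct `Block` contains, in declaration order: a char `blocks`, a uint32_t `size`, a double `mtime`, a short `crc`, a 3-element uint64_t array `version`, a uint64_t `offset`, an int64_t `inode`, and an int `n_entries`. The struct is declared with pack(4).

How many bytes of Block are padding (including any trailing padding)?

blocks at 0 (size 1, align 1) → ends 1
pad 3 to align 4 for size
size at 4 (size 4, align 4) → ends 8
mtime at 8 (size 8, align 4) → ends 16
crc at 16 (size 2, align 2) → ends 18
pad 2 to align 4 for version
version at 20 (size 24, align 4) → ends 44
offset at 44 (size 8, align 4) → ends 52
inode at 52 (size 8, align 4) → ends 60
n_entries at 60 (size 4, align 4) → ends 64
total 64 bytes, alignment 4
data bytes 59, size 64 → padding 5

5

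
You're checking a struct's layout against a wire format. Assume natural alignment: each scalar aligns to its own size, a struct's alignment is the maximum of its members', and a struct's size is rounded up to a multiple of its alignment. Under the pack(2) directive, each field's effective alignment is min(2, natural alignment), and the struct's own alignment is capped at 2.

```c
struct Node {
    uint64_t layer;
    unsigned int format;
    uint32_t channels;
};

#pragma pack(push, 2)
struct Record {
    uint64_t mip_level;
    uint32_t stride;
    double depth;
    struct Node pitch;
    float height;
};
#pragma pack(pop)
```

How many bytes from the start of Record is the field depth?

12

Node: 0..8  layer  (8B, 8-aligned); 8..12  format  (4B, 4-aligned); 12..16  channels  (4B, 4-aligned); sizeof = 16, alignof = 8
0..8  mip_level  (8B, 2-aligned)
8..12  stride  (4B, 2-aligned)
12..20  depth  (8B, 2-aligned)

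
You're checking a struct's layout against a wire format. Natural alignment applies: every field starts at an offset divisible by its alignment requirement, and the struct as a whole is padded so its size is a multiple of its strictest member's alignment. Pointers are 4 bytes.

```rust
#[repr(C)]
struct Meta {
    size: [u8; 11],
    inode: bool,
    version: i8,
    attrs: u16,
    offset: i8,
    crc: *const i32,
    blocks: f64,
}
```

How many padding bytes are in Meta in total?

size at 0 (size 11, align 1) → ends 11
inode at 11 (size 1, align 1) → ends 12
version at 12 (size 1, align 1) → ends 13
pad 1 to align 2 for attrs
attrs at 14 (size 2, align 2) → ends 16
offset at 16 (size 1, align 1) → ends 17
pad 3 to align 4 for crc
crc at 20 (size 4, align 4) → ends 24
blocks at 24 (size 8, align 8) → ends 32
total 32 bytes, alignment 8
data bytes 28, size 32 → padding 4

4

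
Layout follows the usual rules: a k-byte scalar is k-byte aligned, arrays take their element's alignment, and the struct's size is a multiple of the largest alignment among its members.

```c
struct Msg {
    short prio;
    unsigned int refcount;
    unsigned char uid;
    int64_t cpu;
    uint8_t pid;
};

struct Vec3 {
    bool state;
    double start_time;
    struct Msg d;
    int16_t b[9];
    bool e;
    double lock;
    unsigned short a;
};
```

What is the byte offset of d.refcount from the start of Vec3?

20

Msg: @0: prio [2B, align 2] → 2; +2 pad (align 4); @4: refcount [4B, align 4] → 8; @8: uid [1B, align 1] → 9; +7 pad (align 8); @16: cpu [8B, align 8] → 24; @24: pid [1B, align 1] → 25; +7 tail pad (align 8); size 32, align 8
@0: state [1B, align 1] → 1
+7 pad (align 8)
@8: start_time [8B, align 8] → 16
@16: d [32B, align 8] → 48
within Msg: refcount at 4
16 + 4 = 20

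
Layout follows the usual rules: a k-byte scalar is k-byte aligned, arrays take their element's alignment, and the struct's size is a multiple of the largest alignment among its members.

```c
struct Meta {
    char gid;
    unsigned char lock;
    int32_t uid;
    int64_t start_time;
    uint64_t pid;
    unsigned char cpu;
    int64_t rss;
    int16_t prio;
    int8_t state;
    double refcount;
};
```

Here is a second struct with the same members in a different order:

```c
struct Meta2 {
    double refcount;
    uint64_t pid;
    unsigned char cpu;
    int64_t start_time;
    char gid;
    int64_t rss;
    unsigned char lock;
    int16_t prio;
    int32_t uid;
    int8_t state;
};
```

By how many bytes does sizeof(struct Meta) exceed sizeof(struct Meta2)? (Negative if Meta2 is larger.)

0..1  gid  (1B, 1-aligned)
1..2  lock  (1B, 1-aligned)
2..4  -- padding (2B)
4..8  uid  (4B, 4-aligned)
8..16  start_time  (8B, 8-aligned)
16..24  pid  (8B, 8-aligned)
24..25  cpu  (1B, 1-aligned)
25..32  -- padding (7B)
32..40  rss  (8B, 8-aligned)
40..42  prio  (2B, 2-aligned)
42..43  state  (1B, 1-aligned)
43..48  -- padding (5B)
48..56  refcount  (8B, 8-aligned)
sizeof = 56, alignof = 8
— Meta2 —
0..8  refcount  (8B, 8-aligned)
8..16  pid  (8B, 8-aligned)
16..17  cpu  (1B, 1-aligned)
17..24  -- padding (7B)
24..32  start_time  (8B, 8-aligned)
32..33  gid  (1B, 1-aligned)
33..40  -- padding (7B)
40..48  rss  (8B, 8-aligned)
48..49  lock  (1B, 1-aligned)
49..50  -- padding (1B)
50..52  prio  (2B, 2-aligned)
52..56  uid  (4B, 4-aligned)
56..57  state  (1B, 1-aligned)
57..64  -- tail padding (7B)
sizeof = 64, alignof = 8
56 − 64 = -8

-8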